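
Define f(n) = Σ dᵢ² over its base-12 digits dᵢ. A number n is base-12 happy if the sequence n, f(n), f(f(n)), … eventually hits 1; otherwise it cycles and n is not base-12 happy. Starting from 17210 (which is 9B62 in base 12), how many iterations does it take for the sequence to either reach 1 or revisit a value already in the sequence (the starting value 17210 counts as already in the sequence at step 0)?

17210 = (9,11,6,2)_12 → 242
242 = (1,8,2)_12 → 69
69 = (5,9)_12 → 106
106 = (8,10)_12 → 164
164 = (1,1,8)_12 → 66
66 = (5,6)_12 → 61
61 = (5,1)_12 → 26
26 = (2,2)_12 → 8
8 = (8)_12 → 64
64 = (5,4)_12 → 41
41 = (3,5)_12 → 34
34 = (2,10)_12 → 104
104 = (8,8)_12 → 128
128 = (10,8)_12 → 164  — 164 repeats.
That took 14 steps.

14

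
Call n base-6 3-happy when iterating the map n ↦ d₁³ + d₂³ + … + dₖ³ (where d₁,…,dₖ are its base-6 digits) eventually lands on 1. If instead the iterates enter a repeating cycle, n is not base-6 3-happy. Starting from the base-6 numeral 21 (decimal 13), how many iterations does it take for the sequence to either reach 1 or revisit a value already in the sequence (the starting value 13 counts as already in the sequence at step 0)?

13 = (2,1)_6 → 2³ + 1³ = 9
9 = (1,3)_6 → 1³ + 3³ = 28
28 = (4,4)_6 → 4³ + 4³ = 128
128 = (3,3,2)_6 → 3³ + 3³ + 2³ = 62
62 = (1,4,2)_6 → 1³ + 4³ + 2³ = 73
73 = (2,0,1)_6 → 2³ + 0³ + 1³ = 9  — 9 repeats.
That took 6 steps.

6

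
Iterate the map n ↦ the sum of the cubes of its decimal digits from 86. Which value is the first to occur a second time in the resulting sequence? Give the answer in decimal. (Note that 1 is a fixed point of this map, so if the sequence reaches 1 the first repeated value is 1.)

86 → 8³ + 6³ = 728
728 → 7³ + 2³ + 8³ = 863
863 → 8³ + 6³ + 3³ = 755
755 → 7³ + 5³ + 5³ = 593
593 → 5³ + 9³ + 3³ = 881
881 → 8³ + 8³ + 1³ = 1025
1025 → 1³ + 0³ + 2³ + 5³ = 134
134 → 1³ + 3³ + 4³ = 92
92 → 9³ + 2³ = 737
737 → 7³ + 3³ + 7³ = 713
713 → 7³ + 1³ + 3³ = 371
371 → 3³ + 7³ + 1³ = 371  — 371 already appeared earlier.

371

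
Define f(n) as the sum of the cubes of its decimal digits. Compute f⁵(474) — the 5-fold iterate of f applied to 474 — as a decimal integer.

474 → 4³ + 7³ + 4³ = 471
471 → 4³ + 7³ + 1³ = 408
408 → 4³ + 0³ + 8³ = 576
576 → 5³ + 7³ + 6³ = 684
684 → 6³ + 8³ + 4³ = 792

792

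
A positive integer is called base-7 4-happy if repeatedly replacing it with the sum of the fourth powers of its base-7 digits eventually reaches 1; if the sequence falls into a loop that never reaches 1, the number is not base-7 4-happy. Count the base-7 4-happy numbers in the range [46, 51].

1

46: 46 → 1552 → 1218 → 1458 → 898 → 304 → 1378 → 1552  (repeats 1552)
47: 47 → 1921 → 963 → 1153 → 803 → 673 → 1923 → 1507 → 913 → 609 → 707 → 97 → 2593 → 1459 → 963  (repeats 963)
48: 48 → 2592 → 1394 → 338 → 2608 → 514 → 244 → 2848 → 1314 → 1956 → 2258 → 1808 → 1938 → 2258  (repeats 2258)
49: 49 → 1  (reaches 1)
50: 50 → 2 → 16 → 32 → 512 → 164 → 178 → 418 → 708 → 98 → 16  (repeats 16)
51: 51 → 17 → 97 → 2593 → 1459 → 963 → 1153 → 803 → 673 → 1923 → 1507 → 913 → 609 → 707 → 97  (repeats 97)
base-7 4-happy: 49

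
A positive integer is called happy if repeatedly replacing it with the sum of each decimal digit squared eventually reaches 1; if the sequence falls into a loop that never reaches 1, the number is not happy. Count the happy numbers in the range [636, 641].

2

636: 636 → 81 → 65 → 61 → 37 → 58 → 89 → 145 → 42 → 20 → 4 → 16 → 37  — not happy
637: 637 → 94 → 97 → 130 → 10 → 1  — happy
638: 638 → 109 → 82 → 68 → 100 → 1  — happy
639: 639 → 126 → 41 → 17 → 50 → 25 → 29 → 85 → 89 → 145 → 42 → 20 → 4 → 16 → 37 → 58 → 89  — not happy
640: 640 → 52 → 29 → 85 → 89 → 145 → 42 → 20 → 4 → 16 → 37 → 58 → 89  — not happy
641: 641 → 53 → 34 → 25 → 29 → 85 → 89 → 145 → 42 → 20 → 4 → 16 → 37 → 58 → 89  — not happy
happy: 637, 638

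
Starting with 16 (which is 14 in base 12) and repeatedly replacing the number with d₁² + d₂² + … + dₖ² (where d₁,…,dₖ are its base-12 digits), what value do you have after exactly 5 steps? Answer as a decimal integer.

16 = (1,4)_12 → 1² + 4² = 17
17 = (1,5)_12 → 1² + 5² = 26
26 = (2,2)_12 → 2² + 2² = 8
8 = (8)_12 → 8² = 64
64 = (5,4)_12 → 5² + 4² = 41

41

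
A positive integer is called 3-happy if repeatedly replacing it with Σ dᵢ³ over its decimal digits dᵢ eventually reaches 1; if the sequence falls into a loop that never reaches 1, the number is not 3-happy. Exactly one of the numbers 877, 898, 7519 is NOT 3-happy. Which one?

898

877: 877 → 1198 → 1243 → 100 → 1  — reaches 1 (3-happy)
898: 898 → 1753 → 496 → 1009 → 730 → 370 → 370  — repeats 370 (not 3-happy)
7519: 7519 → 1198 → 1243 → 100 → 1  — reaches 1 (3-happy)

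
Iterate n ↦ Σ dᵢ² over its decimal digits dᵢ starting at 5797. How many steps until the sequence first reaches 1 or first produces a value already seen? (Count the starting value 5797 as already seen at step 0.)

10

5797 → 204
204 → 20
20 → 4
4 → 16
16 → 37
37 → 58
58 → 89
89 → 145
145 → 42
42 → 20  — 20 repeats.
That took 10 steps.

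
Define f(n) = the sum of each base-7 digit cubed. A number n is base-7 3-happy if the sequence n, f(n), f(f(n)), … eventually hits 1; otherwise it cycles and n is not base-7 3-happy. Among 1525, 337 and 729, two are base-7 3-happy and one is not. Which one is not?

729

1525: 1525 → 307 → 433 → 343 → 1  — reaches 1 (base-7 3-happy)
337: 337 → 433 → 343 → 1  — reaches 1 (base-7 3-happy)
729: 729 → 225 → 129 → 99 → 9 → 9  — repeats 9 (not base-7 3-happy)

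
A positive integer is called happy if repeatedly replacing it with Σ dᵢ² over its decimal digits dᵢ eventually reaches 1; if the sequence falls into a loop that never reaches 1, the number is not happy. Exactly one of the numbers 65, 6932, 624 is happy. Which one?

6932

65: 65 → 61 → 37 → 58 → 89 → 145 → 42 → 20 → 4 → 16 → 37  — repeats 37 (not happy)
6932: 6932 → 130 → 10 → 1  — reaches 1 (happy)
624: 624 → 56 → 61 → 37 → 58 → 89 → 145 → 42 → 20 → 4 → 16 → 37  — repeats 37 (not happy)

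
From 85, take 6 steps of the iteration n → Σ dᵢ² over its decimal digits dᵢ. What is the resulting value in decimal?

85 → 89
89 → 145
145 → 42
42 → 20
20 → 4
4 → 16

16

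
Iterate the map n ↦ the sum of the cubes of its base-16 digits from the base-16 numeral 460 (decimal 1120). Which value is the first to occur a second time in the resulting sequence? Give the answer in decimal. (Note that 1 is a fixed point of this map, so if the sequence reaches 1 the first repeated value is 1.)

1120 = (4,6,0)_16 → 4³ + 6³ + 0³ = 280
280 = (1,1,8)_16 → 1³ + 1³ + 8³ = 514
514 = (2,0,2)_16 → 2³ + 0³ + 2³ = 16
16 = (1,0)_16 → 1³ + 0³ = 1  — reached the fixed point 1.
1 → 1, so 1 is the first repeated value.

1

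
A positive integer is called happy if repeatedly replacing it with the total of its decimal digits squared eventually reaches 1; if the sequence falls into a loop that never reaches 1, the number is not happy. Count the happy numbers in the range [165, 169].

1

165: 165 → 62 → 40 → 16 → 37 → 58 → 89 → 145 → 42 → 20 → 4 → 16  — not happy
166: 166 → 73 → 58 → 89 → 145 → 42 → 20 → 4 → 16 → 37 → 58  — not happy
167: 167 → 86 → 100 → 1  — happy
168: 168 → 101 → 2 → 4 → 16 → 37 → 58 → 89 → 145 → 42 → 20 → 4  — not happy
169: 169 → 118 → 66 → 72 → 53 → 34 → 25 → 29 → 85 → 89 → 145 → 42 → 20 → 4 → 16 → 37 → 58 → 89  — not happy
happy: 167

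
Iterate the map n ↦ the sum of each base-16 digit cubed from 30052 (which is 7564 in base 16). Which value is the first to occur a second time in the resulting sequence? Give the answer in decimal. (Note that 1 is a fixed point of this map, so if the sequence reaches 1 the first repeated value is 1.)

1

30052 = (7,5,6,4)_16 → 748
748 = (2,14,12)_16 → 4480
4480 = (1,1,8,0)_16 → 514
514 = (2,0,2)_16 → 16
16 = (1,0)_16 → 1  — reached the fixed point 1.
1 → 1, so 1 is the first repeated value.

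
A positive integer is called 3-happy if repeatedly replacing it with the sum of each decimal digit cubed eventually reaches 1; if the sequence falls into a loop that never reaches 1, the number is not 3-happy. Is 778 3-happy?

3-happy

778 → 7³ + 7³ + 8³ = 1198
1198 → 1³ + 1³ + 9³ + 8³ = 1243
1243 → 1³ + 2³ + 4³ + 3³ = 100
100 → 1³ + 0³ + 0³ = 1  — reached 1.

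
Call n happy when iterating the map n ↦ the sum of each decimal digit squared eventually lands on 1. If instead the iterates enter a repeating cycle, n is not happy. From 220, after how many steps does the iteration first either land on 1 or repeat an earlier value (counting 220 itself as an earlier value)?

220 → 2² + 2² + 0² = 4 + 4 + 0 = 8
8 → 8² = 64
64 → 6² + 4² = 36 + 16 = 52
52 → 5² + 2² = 25 + 4 = 29
29 → 2² + 9² = 4 + 81 = 85
85 → 8² + 5² = 64 + 25 = 89
89 → 8² + 9² = 64 + 81 = 145
145 → 1² + 4² + 5² = 1 + 16 + 25 = 42
42 → 4² + 2² = 16 + 4 = 20
20 → 2² + 0² = 4 + 0 = 4
4 → 4² = 16
16 → 1² + 6² = 1 + 36 = 37
37 → 3² + 7² = 9 + 49 = 58
58 → 5² + 8² = 25 + 64 = 89  — 89 repeats.
That took 14 steps.

14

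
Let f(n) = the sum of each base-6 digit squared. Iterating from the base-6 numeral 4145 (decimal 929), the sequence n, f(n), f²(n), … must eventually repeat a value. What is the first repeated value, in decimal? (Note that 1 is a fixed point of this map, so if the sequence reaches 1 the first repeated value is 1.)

26

929 = (4,1,4,5)_6 → 4² + 1² + 4² + 5² = 58
58 = (1,3,4)_6 → 1² + 3² + 4² = 26
26 = (4,2)_6 → 4² + 2² = 20
20 = (3,2)_6 → 3² + 2² = 13
13 = (2,1)_6 → 2² + 1² = 5
5 = (5)_6 → 5² = 25
25 = (4,1)_6 → 4² + 1² = 17
17 = (2,5)_6 → 2² + 5² = 29
29 = (4,5)_6 → 4² + 5² = 41
41 = (1,0,5)_6 → 1² + 0² + 5² = 26  — 26 already appeared earlier.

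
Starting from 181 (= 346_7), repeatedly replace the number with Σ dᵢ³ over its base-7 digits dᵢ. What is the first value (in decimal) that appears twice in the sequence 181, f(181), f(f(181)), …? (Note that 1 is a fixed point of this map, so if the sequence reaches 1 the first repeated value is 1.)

181 = (3,4,6)_7 → 3³ + 4³ + 6³ = 307
307 = (6,1,6)_7 → 6³ + 1³ + 6³ = 433
433 = (1,1,5,6)_7 → 1³ + 1³ + 5³ + 6³ = 343
343 = (1,0,0,0)_7 → 1³ + 0³ + 0³ + 0³ = 1  — reached the fixed point 1.
1 → 1, so 1 is the first repeated value.

1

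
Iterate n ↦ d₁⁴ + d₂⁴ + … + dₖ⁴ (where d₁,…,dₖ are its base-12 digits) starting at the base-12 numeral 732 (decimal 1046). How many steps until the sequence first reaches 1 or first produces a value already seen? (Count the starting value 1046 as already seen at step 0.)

1046 = (7,3,2)_12 → 7⁴ + 3⁴ + 2⁴ = 2498
2498 = (1,5,4,2)_12 → 1⁴ + 5⁴ + 4⁴ + 2⁴ = 898
898 = (6,2,10)_12 → 6⁴ + 2⁴ + 10⁴ = 11312
11312 = (6,6,6,8)_12 → 6⁴ + 6⁴ + 6⁴ + 8⁴ = 7984
7984 = (4,7,5,4)_12 → 4⁴ + 7⁴ + 5⁴ + 4⁴ = 3538
3538 = (2,0,6,10)_12 → 2⁴ + 0⁴ + 6⁴ + 10⁴ = 11312  — 11312 repeats.
That took 6 steps.

6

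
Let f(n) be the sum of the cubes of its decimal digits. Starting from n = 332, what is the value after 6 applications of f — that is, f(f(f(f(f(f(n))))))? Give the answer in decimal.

332 → 62
62 → 224
224 → 80
80 → 512
512 → 134
134 → 92

92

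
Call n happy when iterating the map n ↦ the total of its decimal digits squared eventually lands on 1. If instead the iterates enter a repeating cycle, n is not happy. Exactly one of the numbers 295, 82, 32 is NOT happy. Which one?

295

295: 295 → 110 → 2 → 4 → 16 → 37 → 58 → 89 → 145 → 42 → 20 → 4  — repeats 4 (not happy)
82: 82 → 68 → 100 → 1  — reaches 1 (happy)
32: 32 → 13 → 10 → 1  — reaches 1 (happy)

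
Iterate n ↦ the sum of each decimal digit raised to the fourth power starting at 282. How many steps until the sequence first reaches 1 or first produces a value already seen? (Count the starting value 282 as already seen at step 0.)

13

282 → 2⁴ + 8⁴ + 2⁴ = 16 + 4096 + 16 = 4128
4128 → 4⁴ + 1⁴ + 2⁴ + 8⁴ = 256 + 1 + 16 + 4096 = 4369
4369 → 4⁴ + 3⁴ + 6⁴ + 9⁴ = 256 + 81 + 1296 + 6561 = 8194
8194 → 8⁴ + 1⁴ + 9⁴ + 4⁴ = 4096 + 1 + 6561 + 256 = 10914
10914 → 1⁴ + 0⁴ + 9⁴ + 1⁴ + 4⁴ = 1 + 0 + 6561 + 1 + 256 = 6819
6819 → 6⁴ + 8⁴ + 1⁴ + 9⁴ = 1296 + 4096 + 1 + 6561 = 11954
11954 → 1⁴ + 1⁴ + 9⁴ + 5⁴ + 4⁴ = 1 + 1 + 6561 + 625 + 256 = 7444
7444 → 7⁴ + 4⁴ + 4⁴ + 4⁴ = 2401 + 256 + 256 + 256 = 3169
3169 → 3⁴ + 1⁴ + 6⁴ + 9⁴ = 81 + 1 + 1296 + 6561 = 7939
7939 → 7⁴ + 9⁴ + 3⁴ + 9⁴ = 2401 + 6561 + 81 + 6561 = 15604
15604 → 1⁴ + 5⁴ + 6⁴ + 0⁴ + 4⁴ = 1 + 625 + 1296 + 0 + 256 = 2178
2178 → 2⁴ + 1⁴ + 7⁴ + 8⁴ = 16 + 1 + 2401 + 4096 = 6514
6514 → 6⁴ + 5⁴ + 1⁴ + 4⁴ = 1296 + 625 + 1 + 256 = 2178  — 2178 repeats.
That took 13 steps.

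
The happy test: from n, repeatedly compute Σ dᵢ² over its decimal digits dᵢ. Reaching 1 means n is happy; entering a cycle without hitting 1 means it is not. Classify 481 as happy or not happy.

481 → 4² + 8² + 1² = 81
81 → 8² + 1² = 65
65 → 6² + 5² = 61
61 → 6² + 1² = 37
37 → 3² + 7² = 58
58 → 5² + 8² = 89
89 → 8² + 9² = 145
145 → 1² + 4² + 5² = 42
42 → 4² + 2² = 20
20 → 2² + 0² = 4
4 → 4² = 16
16 → 1² + 6² = 37  — 37 already seen; the sequence cycles without reaching 1.

not happy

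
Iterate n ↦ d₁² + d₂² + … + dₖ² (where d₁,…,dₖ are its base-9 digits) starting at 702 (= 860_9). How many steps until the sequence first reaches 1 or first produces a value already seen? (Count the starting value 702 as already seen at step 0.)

6

702 = (8,6,0)_9 → 8² + 6² + 0² = 64 + 36 + 0 = 100
100 = (1,2,1)_9 → 1² + 2² + 1² = 1 + 4 + 1 = 6
6 = (6)_9 → 6² = 36
36 = (4,0)_9 → 4² + 0² = 16 + 0 = 16
16 = (1,7)_9 → 1² + 7² = 1 + 49 = 50
50 = (5,5)_9 → 5² + 5² = 25 + 25 = 50  — 50 repeats.
That took 6 steps.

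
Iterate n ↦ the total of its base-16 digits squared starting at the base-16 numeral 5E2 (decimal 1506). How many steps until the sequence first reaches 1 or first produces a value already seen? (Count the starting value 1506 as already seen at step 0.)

9

1506 = (5,14,2)_16 → 5² + 14² + 2² = 225
225 = (14,1)_16 → 14² + 1² = 197
197 = (12,5)_16 → 12² + 5² = 169
169 = (10,9)_16 → 10² + 9² = 181
181 = (11,5)_16 → 11² + 5² = 146
146 = (9,2)_16 → 9² + 2² = 85
85 = (5,5)_16 → 5² + 5² = 50
50 = (3,2)_16 → 3² + 2² = 13
13 = (13)_16 → 13² = 169  — 169 repeats.
That took 9 steps.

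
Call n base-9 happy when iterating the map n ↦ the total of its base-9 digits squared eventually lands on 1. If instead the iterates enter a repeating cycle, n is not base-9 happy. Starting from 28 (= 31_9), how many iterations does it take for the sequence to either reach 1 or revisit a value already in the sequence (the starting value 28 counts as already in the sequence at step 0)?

6

28 = (3,1)_9 → 3² + 1² = 10
10 = (1,1)_9 → 1² + 1² = 2
2 = (2)_9 → 2² = 4
4 = (4)_9 → 4² = 16
16 = (1,7)_9 → 1² + 7² = 50
50 = (5,5)_9 → 5² + 5² = 50  — 50 repeats.
That took 6 steps.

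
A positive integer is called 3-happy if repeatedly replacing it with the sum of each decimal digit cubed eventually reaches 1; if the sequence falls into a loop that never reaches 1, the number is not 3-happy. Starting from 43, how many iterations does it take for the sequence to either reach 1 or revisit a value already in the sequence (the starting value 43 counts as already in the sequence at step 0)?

4

43 → 4³ + 3³ = 64 + 27 = 91
91 → 9³ + 1³ = 729 + 1 = 730
730 → 7³ + 3³ + 0³ = 343 + 27 + 0 = 370
370 → 3³ + 7³ + 0³ = 27 + 343 + 0 = 370  — 370 repeats.
That took 4 steps.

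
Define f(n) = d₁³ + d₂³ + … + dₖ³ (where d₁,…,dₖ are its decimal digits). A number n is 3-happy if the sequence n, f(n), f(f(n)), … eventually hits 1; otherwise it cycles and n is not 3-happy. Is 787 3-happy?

787 → 1198
1198 → 1243
1243 → 100
100 → 1  — reached 1.

3-happy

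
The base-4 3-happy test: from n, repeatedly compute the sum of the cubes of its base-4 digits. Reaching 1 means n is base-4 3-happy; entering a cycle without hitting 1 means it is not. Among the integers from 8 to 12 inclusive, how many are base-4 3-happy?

1

8: 8 → 8  — not base-4 3-happy
9: 9 → 9  — not base-4 3-happy
10: 10 → 16 → 1  — base-4 3-happy
11: 11 → 35 → 35  — not base-4 3-happy
12: 12 → 27 → 36 → 9 → 9  — not base-4 3-happy
base-4 3-happy: 10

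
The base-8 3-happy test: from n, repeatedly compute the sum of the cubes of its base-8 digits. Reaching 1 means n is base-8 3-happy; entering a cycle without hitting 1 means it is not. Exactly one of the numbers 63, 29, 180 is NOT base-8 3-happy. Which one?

63: 63 → 686 → 350 → 368 → 341 → 258 → 72 → 2 → 8 → 1  — reaches 1 (base-8 3-happy)
29: 29 → 152 → 35 → 91 → 55 → 559 → 469 → 476 → 434 → 440 → 559  — repeats 559 (not base-8 3-happy)
180: 180 → 288 → 128 → 8 → 1  — reaches 1 (base-8 3-happy)

29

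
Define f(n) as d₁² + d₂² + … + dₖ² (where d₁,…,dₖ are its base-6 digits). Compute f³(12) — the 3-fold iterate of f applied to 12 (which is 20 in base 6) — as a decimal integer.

20

12 = (2,0)_6 → 2² + 0² = 4 + 0 = 4
4 = (4)_6 → 4² = 16
16 = (2,4)_6 → 2² + 4² = 4 + 16 = 20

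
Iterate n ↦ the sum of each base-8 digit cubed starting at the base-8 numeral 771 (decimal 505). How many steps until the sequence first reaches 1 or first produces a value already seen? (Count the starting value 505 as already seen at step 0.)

505 = (7,7,1)_8 → 7³ + 7³ + 1³ = 343 + 343 + 1 = 687
687 = (1,2,5,7)_8 → 1³ + 2³ + 5³ + 7³ = 1 + 8 + 125 + 343 = 477
477 = (7,3,5)_8 → 7³ + 3³ + 5³ = 343 + 27 + 125 = 495
495 = (7,5,7)_8 → 7³ + 5³ + 7³ = 343 + 125 + 343 = 811
811 = (1,4,5,3)_8 → 1³ + 4³ + 5³ + 3³ = 1 + 64 + 125 + 27 = 217
217 = (3,3,1)_8 → 3³ + 3³ + 1³ = 27 + 27 + 1 = 55
55 = (6,7)_8 → 6³ + 7³ = 216 + 343 = 559
559 = (1,0,5,7)_8 → 1³ + 0³ + 5³ + 7³ = 1 + 0 + 125 + 343 = 469
469 = (7,2,5)_8 → 7³ + 2³ + 5³ = 343 + 8 + 125 = 476
476 = (7,3,4)_8 → 7³ + 3³ + 4³ = 343 + 27 + 64 = 434
434 = (6,6,2)_8 → 6³ + 6³ + 2³ = 216 + 216 + 8 = 440
440 = (6,7,0)_8 → 6³ + 7³ + 0³ = 216 + 343 + 0 = 559  — 559 repeats.
That took 12 steps.

12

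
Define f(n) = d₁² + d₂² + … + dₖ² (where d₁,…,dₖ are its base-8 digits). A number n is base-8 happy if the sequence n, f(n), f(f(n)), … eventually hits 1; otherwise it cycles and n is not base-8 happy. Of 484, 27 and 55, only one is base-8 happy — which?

484: 484 → 81 → 6 → 36 → 32 → 16 → 4 → 16  — repeats 16 (not base-8 happy)
27: 27 → 18 → 8 → 1  — reaches 1 (base-8 happy)
55: 55 → 85 → 30 → 45 → 50 → 40 → 25 → 10 → 5 → 25  — repeats 25 (not base-8 happy)

27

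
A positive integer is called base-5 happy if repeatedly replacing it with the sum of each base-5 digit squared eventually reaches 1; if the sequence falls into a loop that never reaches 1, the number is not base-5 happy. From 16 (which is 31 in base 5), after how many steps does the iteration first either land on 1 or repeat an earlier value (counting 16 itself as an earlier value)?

3

16 = (3,1)_5 → 3² + 1² = 9 + 1 = 10
10 = (2,0)_5 → 2² + 0² = 4 + 0 = 4
4 = (4)_5 → 4² = 16  — 16 repeats.
That took 3 steps.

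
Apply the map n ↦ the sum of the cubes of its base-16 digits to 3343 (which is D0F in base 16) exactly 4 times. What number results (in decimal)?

3343 = (13,0,15)_16 → 13³ + 0³ + 15³ = 2197 + 0 + 3375 = 5572
5572 = (1,5,12,4)_16 → 1³ + 5³ + 12³ + 4³ = 1 + 125 + 1728 + 64 = 1918
1918 = (7,7,14)_16 → 7³ + 7³ + 14³ = 343 + 343 + 2744 = 3430
3430 = (13,6,6)_16 → 13³ + 6³ + 6³ = 2197 + 216 + 216 = 2629

2629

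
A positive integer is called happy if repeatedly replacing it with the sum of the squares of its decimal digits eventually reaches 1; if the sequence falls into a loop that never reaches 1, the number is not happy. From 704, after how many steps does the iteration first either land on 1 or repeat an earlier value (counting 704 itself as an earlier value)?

11

704 → 65
65 → 61
61 → 37
37 → 58
58 → 89
89 → 145
145 → 42
42 → 20
20 → 4
4 → 16
16 → 37  — 37 repeats.
That took 11 steps.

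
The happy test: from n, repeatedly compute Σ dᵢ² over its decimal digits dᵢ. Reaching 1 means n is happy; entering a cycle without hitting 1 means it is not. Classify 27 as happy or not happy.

27 → 2² + 7² = 53
53 → 5² + 3² = 34
34 → 3² + 4² = 25
25 → 2² + 5² = 29
29 → 2² + 9² = 85
85 → 8² + 5² = 89
89 → 8² + 9² = 145
145 → 1² + 4² + 5² = 42
42 → 4² + 2² = 20
20 → 2² + 0² = 4
4 → 4² = 16
16 → 1² + 6² = 37
37 → 3² + 7² = 58
58 → 5² + 8² = 89  — 89 already seen; the sequence cycles without reaching 1.

not happy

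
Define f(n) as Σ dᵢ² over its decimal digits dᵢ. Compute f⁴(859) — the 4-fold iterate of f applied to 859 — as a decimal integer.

29

859 → 8² + 5² + 9² = 170
170 → 1² + 7² + 0² = 50
50 → 5² + 0² = 25
25 → 2² + 5² = 29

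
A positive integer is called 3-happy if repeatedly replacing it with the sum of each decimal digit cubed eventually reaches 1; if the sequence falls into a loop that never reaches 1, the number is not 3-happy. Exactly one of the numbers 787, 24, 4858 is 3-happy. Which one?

787: 787 → 1198 → 1243 → 100 → 1  — reaches 1 (3-happy)
24: 24 → 72 → 351 → 153 → 153  — repeats 153 (not 3-happy)
4858: 4858 → 1213 → 37 → 370 → 370  — repeats 370 (not 3-happy)

787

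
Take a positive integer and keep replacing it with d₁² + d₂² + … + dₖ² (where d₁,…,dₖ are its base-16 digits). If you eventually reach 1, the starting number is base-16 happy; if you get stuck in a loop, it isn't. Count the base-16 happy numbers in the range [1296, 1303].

1

1296: 1296 → 26 → 101 → 61 → 178 → 125 → 218 → 269 → 170 → 200 → 208 → 169 → 181 → 146 → 85 → 50 → 13 → 169  — not base-16 happy
1297: 1297 → 27 → 122 → 149 → 106 → 136 → 128 → 64 → 16 → 1  — base-16 happy
1298: 1298 → 30 → 197 → 169 → 181 → 146 → 85 → 50 → 13 → 169  — not base-16 happy
1299: 1299 → 35 → 13 → 169 → 181 → 146 → 85 → 50 → 13  — not base-16 happy
1300: 1300 → 42 → 104 → 100 → 52 → 25 → 82 → 29 → 170 → 200 → 208 → 169 → 181 → 146 → 85 → 50 → 13 → 169  — not base-16 happy
1301: 1301 → 51 → 18 → 5 → 25 → 82 → 29 → 170 → 200 → 208 → 169 → 181 → 146 → 85 → 50 → 13 → 169  — not base-16 happy
1302: 1302 → 62 → 205 → 313 → 91 → 146 → 85 → 50 → 13 → 169 → 181 → 146  — not base-16 happy
1303: 1303 → 75 → 137 → 145 → 82 → 29 → 170 → 200 → 208 → 169 → 181 → 146 → 85 → 50 → 13 → 169  — not base-16 happy
base-16 happy: 1297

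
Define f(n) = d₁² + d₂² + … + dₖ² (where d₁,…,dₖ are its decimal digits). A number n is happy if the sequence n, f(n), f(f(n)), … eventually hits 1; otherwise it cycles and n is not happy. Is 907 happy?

907 → 9² + 0² + 7² = 81 + 0 + 49 = 130
130 → 1² + 3² + 0² = 1 + 9 + 0 = 10
10 → 1² + 0² = 1 + 0 = 1  — reached 1.

happy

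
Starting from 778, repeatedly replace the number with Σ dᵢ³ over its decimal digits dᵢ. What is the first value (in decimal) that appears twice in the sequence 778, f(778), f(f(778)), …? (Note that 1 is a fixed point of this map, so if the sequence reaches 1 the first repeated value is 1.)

1

778 → 1198
1198 → 1243
1243 → 100
100 → 1  — reached the fixed point 1.
1 → 1, so 1 is the first repeated value.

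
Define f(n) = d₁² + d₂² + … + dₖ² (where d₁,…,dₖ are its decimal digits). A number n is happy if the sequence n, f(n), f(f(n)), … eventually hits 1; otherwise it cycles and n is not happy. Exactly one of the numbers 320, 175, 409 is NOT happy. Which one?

320: 320 → 13 → 10 → 1  — reaches 1 (happy)
175: 175 → 75 → 74 → 65 → 61 → 37 → 58 → 89 → 145 → 42 → 20 → 4 → 16 → 37  — repeats 37 (not happy)
409: 409 → 97 → 130 → 10 → 1  — reaches 1 (happy)

175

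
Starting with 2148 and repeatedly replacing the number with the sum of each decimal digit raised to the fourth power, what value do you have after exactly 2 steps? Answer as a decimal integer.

8194

2148 → 2⁴ + 1⁴ + 4⁴ + 8⁴ = 16 + 1 + 256 + 4096 = 4369
4369 → 4⁴ + 3⁴ + 6⁴ + 9⁴ = 256 + 81 + 1296 + 6561 = 8194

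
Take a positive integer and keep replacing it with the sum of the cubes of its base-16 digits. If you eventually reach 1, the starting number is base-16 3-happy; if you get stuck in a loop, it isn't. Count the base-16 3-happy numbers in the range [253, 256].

1

253: 253 → 5572 → 1918 → 3430 → 2629 → 1189 → 1189  — not base-16 3-happy
254: 254 → 6119 → 3431 → 2756 → 2792 → 4256 → 1001 → 3500 → 4925 → 2252 → 3968 → 3887 → 6758 → 1433 → 1583 → 3599 → 6119  — not base-16 3-happy
255: 255 → 6750 → 3870 → 6120 → 3600 → 2745 → 3060 → 4770 → 1017 → 4131 → 36 → 72 → 576 → 72  — not base-16 3-happy
256: 256 → 1  — base-16 3-happy
base-16 3-happy: 256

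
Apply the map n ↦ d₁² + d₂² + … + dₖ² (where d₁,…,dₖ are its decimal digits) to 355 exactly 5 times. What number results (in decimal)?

355 → 3² + 5² + 5² = 9 + 25 + 25 = 59
59 → 5² + 9² = 25 + 81 = 106
106 → 1² + 0² + 6² = 1 + 0 + 36 = 37
37 → 3² + 7² = 9 + 49 = 58
58 → 5² + 8² = 25 + 64 = 89

89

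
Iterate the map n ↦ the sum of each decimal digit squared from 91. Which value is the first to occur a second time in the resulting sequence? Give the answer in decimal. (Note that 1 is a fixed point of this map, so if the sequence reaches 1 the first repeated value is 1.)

91 → 9² + 1² = 82
82 → 8² + 2² = 68
68 → 6² + 8² = 100
100 → 1² + 0² + 0² = 1  — reached the fixed point 1.
1 → 1, so 1 is the first repeated value.

1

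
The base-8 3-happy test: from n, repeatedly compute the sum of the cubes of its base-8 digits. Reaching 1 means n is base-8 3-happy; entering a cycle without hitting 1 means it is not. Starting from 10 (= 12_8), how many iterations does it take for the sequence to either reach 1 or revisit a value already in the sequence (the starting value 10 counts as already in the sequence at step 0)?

4

10 = (1,2)_8 → 1³ + 2³ = 1 + 8 = 9
9 = (1,1)_8 → 1³ + 1³ = 1 + 1 = 2
2 = (2)_8 → 2³ = 8
8 = (1,0)_8 → 1³ + 0³ = 1 + 0 = 1  — reached 1.
That took 4 steps.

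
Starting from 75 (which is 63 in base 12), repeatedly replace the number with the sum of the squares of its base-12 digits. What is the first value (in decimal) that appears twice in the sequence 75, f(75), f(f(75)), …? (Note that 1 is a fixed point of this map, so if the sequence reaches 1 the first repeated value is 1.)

50

75 = (6,3)_12 → 6² + 3² = 36 + 9 = 45
45 = (3,9)_12 → 3² + 9² = 9 + 81 = 90
90 = (7,6)_12 → 7² + 6² = 49 + 36 = 85
85 = (7,1)_12 → 7² + 1² = 49 + 1 = 50
50 = (4,2)_12 → 4² + 2² = 16 + 4 = 20
20 = (1,8)_12 → 1² + 8² = 1 + 64 = 65
65 = (5,5)_12 → 5² + 5² = 25 + 25 = 50  — 50 already appeared earlier.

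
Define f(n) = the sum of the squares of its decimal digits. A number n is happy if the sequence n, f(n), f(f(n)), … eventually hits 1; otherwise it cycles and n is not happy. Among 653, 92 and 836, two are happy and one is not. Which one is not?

92

653: 653 → 70 → 49 → 97 → 130 → 10 → 1  — reaches 1 (happy)
92: 92 → 85 → 89 → 145 → 42 → 20 → 4 → 16 → 37 → 58 → 89  — repeats 89 (not happy)
836: 836 → 109 → 82 → 68 → 100 → 1  — reaches 1 (happy)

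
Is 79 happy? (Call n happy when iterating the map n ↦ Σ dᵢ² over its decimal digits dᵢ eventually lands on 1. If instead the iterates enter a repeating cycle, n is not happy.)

happy

79 → 7² + 9² = 49 + 81 = 130
130 → 1² + 3² + 0² = 1 + 9 + 0 = 10
10 → 1² + 0² = 1 + 0 = 1  — reached 1.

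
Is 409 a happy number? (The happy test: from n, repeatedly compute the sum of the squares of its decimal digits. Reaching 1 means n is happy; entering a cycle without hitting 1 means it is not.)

409 → 4² + 0² + 9² = 97
97 → 9² + 7² = 130
130 → 1² + 3² + 0² = 10
10 → 1² + 0² = 1  — reached 1.

happy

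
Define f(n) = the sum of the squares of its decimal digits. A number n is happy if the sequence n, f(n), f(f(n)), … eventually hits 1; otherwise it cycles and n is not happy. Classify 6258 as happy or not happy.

happy

6258 → 6² + 2² + 5² + 8² = 36 + 4 + 25 + 64 = 129
129 → 1² + 2² + 9² = 1 + 4 + 81 = 86
86 → 8² + 6² = 64 + 36 = 100
100 → 1² + 0² + 0² = 1 + 0 + 0 = 1  — reached 1.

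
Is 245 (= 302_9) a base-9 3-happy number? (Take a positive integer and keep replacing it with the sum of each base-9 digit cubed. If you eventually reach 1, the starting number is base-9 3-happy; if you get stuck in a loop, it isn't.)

245 = (3,0,2)_9 → 3³ + 0³ + 2³ = 35
35 = (3,8)_9 → 3³ + 8³ = 539
539 = (6,5,8)_9 → 6³ + 5³ + 8³ = 853
853 = (1,1,4,7)_9 → 1³ + 1³ + 4³ + 7³ = 409
409 = (5,0,4)_9 → 5³ + 0³ + 4³ = 189
189 = (2,3,0)_9 → 2³ + 3³ + 0³ = 35  — 35 already seen; the sequence cycles without reaching 1.

not base-9 3-happy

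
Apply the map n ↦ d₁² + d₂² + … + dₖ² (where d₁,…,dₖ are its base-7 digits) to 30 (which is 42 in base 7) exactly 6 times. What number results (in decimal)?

30 = (4,2)_7 → 4² + 2² = 20
20 = (2,6)_7 → 2² + 6² = 40
40 = (5,5)_7 → 5² + 5² = 50
50 = (1,0,1)_7 → 1² + 0² + 1² = 2
2 = (2)_7 → 2² = 4
4 = (4)_7 → 4² = 16

16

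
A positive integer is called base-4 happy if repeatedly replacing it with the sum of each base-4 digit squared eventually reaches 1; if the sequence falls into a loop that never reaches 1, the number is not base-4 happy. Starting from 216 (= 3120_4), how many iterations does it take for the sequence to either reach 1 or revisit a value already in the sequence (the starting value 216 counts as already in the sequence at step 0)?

216 = (3,1,2,0)_4 → 3² + 1² + 2² + 0² = 14
14 = (3,2)_4 → 3² + 2² = 13
13 = (3,1)_4 → 3² + 1² = 10
10 = (2,2)_4 → 2² + 2² = 8
8 = (2,0)_4 → 2² + 0² = 4
4 = (1,0)_4 → 1² + 0² = 1  — reached 1.
That took 6 steps.

6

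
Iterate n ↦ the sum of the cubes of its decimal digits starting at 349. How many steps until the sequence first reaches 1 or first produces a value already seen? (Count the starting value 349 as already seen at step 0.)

6

349 → 820
820 → 520
520 → 133
133 → 55
55 → 250
250 → 133  — 133 repeats.
That took 6 steps.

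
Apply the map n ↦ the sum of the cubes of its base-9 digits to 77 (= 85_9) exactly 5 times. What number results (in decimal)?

217

77 = (8,5)_9 → 8³ + 5³ = 512 + 125 = 637
637 = (7,7,7)_9 → 7³ + 7³ + 7³ = 343 + 343 + 343 = 1029
1029 = (1,3,6,3)_9 → 1³ + 3³ + 6³ + 3³ = 1 + 27 + 216 + 27 = 271
271 = (3,3,1)_9 → 3³ + 3³ + 1³ = 27 + 27 + 1 = 55
55 = (6,1)_9 → 6³ + 1³ = 216 + 1 = 217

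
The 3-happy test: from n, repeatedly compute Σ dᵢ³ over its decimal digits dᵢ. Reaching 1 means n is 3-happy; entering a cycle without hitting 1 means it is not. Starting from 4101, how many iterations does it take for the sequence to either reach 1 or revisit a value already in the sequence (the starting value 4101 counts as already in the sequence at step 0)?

4101 → 4³ + 1³ + 0³ + 1³ = 66
66 → 6³ + 6³ = 432
432 → 4³ + 3³ + 2³ = 99
99 → 9³ + 9³ = 1458
1458 → 1³ + 4³ + 5³ + 8³ = 702
702 → 7³ + 0³ + 2³ = 351
351 → 3³ + 5³ + 1³ = 153
153 → 1³ + 5³ + 3³ = 153  — 153 repeats.
That took 8 steps.

8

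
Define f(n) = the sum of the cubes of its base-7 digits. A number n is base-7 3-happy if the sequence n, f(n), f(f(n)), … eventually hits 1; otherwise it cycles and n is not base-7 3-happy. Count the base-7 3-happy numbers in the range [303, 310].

1

303: 303 → 225 → 129 → 99 → 9 → 9  (repeats 9)
304: 304 → 244 → 496 → 244  (repeats 244)
305: 305 → 281 → 251 → 341 → 557 → 137 → 197 → 65 → 17 → 35 → 125 → 251  (repeats 251)
306: 306 → 342 → 648 → 282 → 258 → 342  (repeats 342)
307: 307 → 433 → 343 → 1  (reaches 1)
308: 308 → 224 → 128 → 80 → 92 → 218 → 92  (repeats 92)
309: 309 → 225 → 129 → 99 → 9 → 9  (repeats 9)
310: 310 → 232 → 190 → 244 → 496 → 244  (repeats 244)
base-7 3-happy: 307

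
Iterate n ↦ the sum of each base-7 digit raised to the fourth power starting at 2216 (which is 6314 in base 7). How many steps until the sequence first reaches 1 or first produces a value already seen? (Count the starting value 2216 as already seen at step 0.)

2216 = (6,3,1,4)_7 → 6⁴ + 3⁴ + 1⁴ + 4⁴ = 1634
1634 = (4,5,2,3)_7 → 4⁴ + 5⁴ + 2⁴ + 3⁴ = 978
978 = (2,5,6,5)_7 → 2⁴ + 5⁴ + 6⁴ + 5⁴ = 2562
2562 = (1,0,3,2,0)_7 → 1⁴ + 0⁴ + 3⁴ + 2⁴ + 0⁴ = 98
98 = (2,0,0)_7 → 2⁴ + 0⁴ + 0⁴ = 16
16 = (2,2)_7 → 2⁴ + 2⁴ = 32
32 = (4,4)_7 → 4⁴ + 4⁴ = 512
512 = (1,3,3,1)_7 → 1⁴ + 3⁴ + 3⁴ + 1⁴ = 164
164 = (3,2,3)_7 → 3⁴ + 2⁴ + 3⁴ = 178
178 = (3,4,3)_7 → 3⁴ + 4⁴ + 3⁴ = 418
418 = (1,1,3,5)_7 → 1⁴ + 1⁴ + 3⁴ + 5⁴ = 708
708 = (2,0,3,1)_7 → 2⁴ + 0⁴ + 3⁴ + 1⁴ = 98  — 98 repeats.
That took 12 steps.

12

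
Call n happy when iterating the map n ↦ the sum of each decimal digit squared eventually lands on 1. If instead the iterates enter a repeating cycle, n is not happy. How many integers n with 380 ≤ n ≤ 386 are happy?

380: 380 → 73 → 58 → 89 → 145 → 42 → 20 → 4 → 16 → 37 → 58  — not happy
381: 381 → 74 → 65 → 61 → 37 → 58 → 89 → 145 → 42 → 20 → 4 → 16 → 37  — not happy
382: 382 → 77 → 98 → 145 → 42 → 20 → 4 → 16 → 37 → 58 → 89 → 145  — not happy
383: 383 → 82 → 68 → 100 → 1  — happy
384: 384 → 89 → 145 → 42 → 20 → 4 → 16 → 37 → 58 → 89  — not happy
385: 385 → 98 → 145 → 42 → 20 → 4 → 16 → 37 → 58 → 89 → 145  — not happy
386: 386 → 109 → 82 → 68 → 100 → 1  — happy
happy: 383, 386

2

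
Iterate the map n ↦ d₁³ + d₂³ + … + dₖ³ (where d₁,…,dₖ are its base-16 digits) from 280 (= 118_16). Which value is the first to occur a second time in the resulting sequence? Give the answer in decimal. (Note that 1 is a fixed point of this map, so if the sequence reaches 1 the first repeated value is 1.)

1

280 = (1,1,8)_16 → 1³ + 1³ + 8³ = 514
514 = (2,0,2)_16 → 2³ + 0³ + 2³ = 16
16 = (1,0)_16 → 1³ + 0³ = 1  — reached the fixed point 1.
1 → 1, so 1 is the first repeated value.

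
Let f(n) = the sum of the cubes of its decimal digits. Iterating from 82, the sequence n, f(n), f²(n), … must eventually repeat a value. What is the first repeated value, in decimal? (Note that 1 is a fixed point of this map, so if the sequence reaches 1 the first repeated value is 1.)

133

82 → 520
520 → 133
133 → 55
55 → 250
250 → 133  — 133 already appeared earlier.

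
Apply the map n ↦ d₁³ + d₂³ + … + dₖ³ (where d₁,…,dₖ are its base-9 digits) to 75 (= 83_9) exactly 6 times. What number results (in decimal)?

539

75 = (8,3)_9 → 8³ + 3³ = 539
539 = (6,5,8)_9 → 6³ + 5³ + 8³ = 853
853 = (1,1,4,7)_9 → 1³ + 1³ + 4³ + 7³ = 409
409 = (5,0,4)_9 → 5³ + 0³ + 4³ = 189
189 = (2,3,0)_9 → 2³ + 3³ + 0³ = 35
35 = (3,8)_9 → 3³ + 8³ = 539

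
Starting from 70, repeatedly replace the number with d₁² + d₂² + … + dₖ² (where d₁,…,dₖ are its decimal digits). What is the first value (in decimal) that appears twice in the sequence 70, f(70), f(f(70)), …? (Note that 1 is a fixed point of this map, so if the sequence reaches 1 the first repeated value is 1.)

1

70 → 7² + 0² = 49 + 0 = 49
49 → 4² + 9² = 16 + 81 = 97
97 → 9² + 7² = 81 + 49 = 130
130 → 1² + 3² + 0² = 1 + 9 + 0 = 10
10 → 1² + 0² = 1 + 0 = 1  — reached the fixed point 1.
1 → 1, so 1 is the first repeated value.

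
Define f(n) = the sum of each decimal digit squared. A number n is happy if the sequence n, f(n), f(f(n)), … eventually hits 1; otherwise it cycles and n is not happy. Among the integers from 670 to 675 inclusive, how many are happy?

2

670: 670 → 85 → 89 → 145 → 42 → 20 → 4 → 16 → 37 → 58 → 89  — not happy
671: 671 → 86 → 100 → 1  — happy
672: 672 → 89 → 145 → 42 → 20 → 4 → 16 → 37 → 58 → 89  — not happy
673: 673 → 94 → 97 → 130 → 10 → 1  — happy
674: 674 → 101 → 2 → 4 → 16 → 37 → 58 → 89 → 145 → 42 → 20 → 4  — not happy
675: 675 → 110 → 2 → 4 → 16 → 37 → 58 → 89 → 145 → 42 → 20 → 4  — not happy
happy: 671, 673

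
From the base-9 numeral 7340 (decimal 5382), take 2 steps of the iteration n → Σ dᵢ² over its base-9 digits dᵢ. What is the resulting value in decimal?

5382 = (7,3,4,0)_9 → 74
74 = (8,2)_9 → 68

68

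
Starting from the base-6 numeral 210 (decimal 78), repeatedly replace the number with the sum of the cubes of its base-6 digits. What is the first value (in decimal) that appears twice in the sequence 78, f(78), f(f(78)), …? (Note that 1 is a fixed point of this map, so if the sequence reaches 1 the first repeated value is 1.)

9

78 = (2,1,0)_6 → 9
9 = (1,3)_6 → 28
28 = (4,4)_6 → 128
128 = (3,3,2)_6 → 62
62 = (1,4,2)_6 → 73
73 = (2,0,1)_6 → 9  — 9 already appeared earlier.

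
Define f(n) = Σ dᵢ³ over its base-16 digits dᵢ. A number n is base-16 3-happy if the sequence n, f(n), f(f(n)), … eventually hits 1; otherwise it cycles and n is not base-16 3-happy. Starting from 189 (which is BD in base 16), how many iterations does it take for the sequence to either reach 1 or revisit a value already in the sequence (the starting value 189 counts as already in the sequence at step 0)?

10

189 = (11,13)_16 → 3528
3528 = (13,12,8)_16 → 4437
4437 = (1,1,5,5)_16 → 252
252 = (15,12)_16 → 5103
5103 = (1,3,14,15)_16 → 6147
6147 = (1,8,0,3)_16 → 540
540 = (2,1,12)_16 → 1737
1737 = (6,12,9)_16 → 2673
2673 = (10,7,1)_16 → 1344
1344 = (5,4,0)_16 → 189  — 189 repeats.
That took 10 steps.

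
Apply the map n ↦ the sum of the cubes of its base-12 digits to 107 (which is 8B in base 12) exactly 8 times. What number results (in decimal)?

107 = (8,11)_12 → 8³ + 11³ = 512 + 1331 = 1843
1843 = (1,0,9,7)_12 → 1³ + 0³ + 9³ + 7³ = 1 + 0 + 729 + 343 = 1073
1073 = (7,5,5)_12 → 7³ + 5³ + 5³ = 343 + 125 + 125 = 593
593 = (4,1,5)_12 → 4³ + 1³ + 5³ = 64 + 1 + 125 = 190
190 = (1,3,10)_12 → 1³ + 3³ + 10³ = 1 + 27 + 1000 = 1028
1028 = (7,1,8)_12 → 7³ + 1³ + 8³ = 343 + 1 + 512 = 856
856 = (5,11,4)_12 → 5³ + 11³ + 4³ = 125 + 1331 + 64 = 1520
1520 = (10,6,8)_12 → 10³ + 6³ + 8³ = 1000 + 216 + 512 = 1728

1728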